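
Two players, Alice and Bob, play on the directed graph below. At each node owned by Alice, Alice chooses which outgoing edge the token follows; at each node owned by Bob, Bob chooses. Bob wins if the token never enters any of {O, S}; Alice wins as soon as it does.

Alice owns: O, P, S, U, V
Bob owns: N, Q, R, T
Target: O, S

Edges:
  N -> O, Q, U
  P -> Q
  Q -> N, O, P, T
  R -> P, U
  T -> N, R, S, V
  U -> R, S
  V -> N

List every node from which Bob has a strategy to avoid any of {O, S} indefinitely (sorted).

N, P, Q, R, T, V

A0 = {O, S}
A1: add {U} — U (Alice) has U→S.
A2 = A1; e.g. N (Bob) can still go to Q. Fixed point.
Alice's attractor = {O, S, U}; Bob avoids the target exactly from the complement.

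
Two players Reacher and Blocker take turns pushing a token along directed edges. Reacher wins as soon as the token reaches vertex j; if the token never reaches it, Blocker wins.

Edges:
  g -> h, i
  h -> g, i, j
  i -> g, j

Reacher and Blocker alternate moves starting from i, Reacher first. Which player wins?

Track states (vertex, player-to-move).
A0 = {(j,Reacher), (j,Blocker)}
A1: add {(h,Reacher), (i,Reacher)}.
(i,Reacher) ∈ A1 ⇒ Reacher forces the target.

Reacher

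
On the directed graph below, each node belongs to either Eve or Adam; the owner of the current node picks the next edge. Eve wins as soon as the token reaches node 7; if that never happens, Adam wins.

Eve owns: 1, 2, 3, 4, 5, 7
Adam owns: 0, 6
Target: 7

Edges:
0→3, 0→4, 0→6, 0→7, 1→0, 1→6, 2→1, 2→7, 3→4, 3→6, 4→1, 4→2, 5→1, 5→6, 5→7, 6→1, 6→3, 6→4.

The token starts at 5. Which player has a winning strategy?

Eve

A0 = {7}
A1: add {2, 5} — 2 (Eve) has 2→7; 5 (Eve) has 5→7.
5 ∈ A1, so Eve can force the target.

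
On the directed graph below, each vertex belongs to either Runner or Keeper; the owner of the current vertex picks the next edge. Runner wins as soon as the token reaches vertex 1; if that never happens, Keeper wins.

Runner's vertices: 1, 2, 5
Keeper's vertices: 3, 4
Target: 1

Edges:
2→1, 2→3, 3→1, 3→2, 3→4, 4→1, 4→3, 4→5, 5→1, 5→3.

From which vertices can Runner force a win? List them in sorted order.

1, 2, 5

A0 = {1}
A1: add {2, 5} — 2 (Runner) has 2→1; 5 (Runner) has 5→1.
A2 = A1; e.g. 3 (Keeper) can still go to 4. Fixed point.
Runner's winning region = {1, 2, 5}.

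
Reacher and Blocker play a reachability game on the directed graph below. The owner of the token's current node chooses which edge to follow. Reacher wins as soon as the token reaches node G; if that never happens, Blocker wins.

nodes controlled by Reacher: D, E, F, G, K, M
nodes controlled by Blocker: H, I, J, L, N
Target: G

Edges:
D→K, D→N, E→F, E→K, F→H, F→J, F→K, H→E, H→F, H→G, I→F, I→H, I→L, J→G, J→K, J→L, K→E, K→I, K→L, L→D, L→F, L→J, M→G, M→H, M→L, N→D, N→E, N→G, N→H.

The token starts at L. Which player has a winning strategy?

Blocker

A0 = {G}
A1: add {M} — M (Reacher) has M→G.
A2 = A1; e.g. D (Reacher) has no edge into A1. Fixed point.
L never enters the attractor, so Blocker can avoid the target forever.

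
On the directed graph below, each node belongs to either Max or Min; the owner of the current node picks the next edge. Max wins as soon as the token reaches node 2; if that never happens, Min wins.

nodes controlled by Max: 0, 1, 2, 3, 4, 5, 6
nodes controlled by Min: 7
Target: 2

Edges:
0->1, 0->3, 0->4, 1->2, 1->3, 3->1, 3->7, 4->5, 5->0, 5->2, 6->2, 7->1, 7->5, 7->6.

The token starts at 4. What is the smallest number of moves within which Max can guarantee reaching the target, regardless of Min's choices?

A0 = {2}
A1: add {1, 5, 6} — 1 (Max) has 1→2; 5 (Max) has 5→2; 6 (Max) has 6→2.
A2: add {0, 3, 4, 7} — 0 (Max) has 0→1; 3 (Max) has 3→1; 4 (Max) has 4→5; 7 (Min): all of {1, 5, 6} already in.
A2 = all vertices. Fixed point.
4 enters the attractor at level 2, so Max can force the target in 2 moves from there.

2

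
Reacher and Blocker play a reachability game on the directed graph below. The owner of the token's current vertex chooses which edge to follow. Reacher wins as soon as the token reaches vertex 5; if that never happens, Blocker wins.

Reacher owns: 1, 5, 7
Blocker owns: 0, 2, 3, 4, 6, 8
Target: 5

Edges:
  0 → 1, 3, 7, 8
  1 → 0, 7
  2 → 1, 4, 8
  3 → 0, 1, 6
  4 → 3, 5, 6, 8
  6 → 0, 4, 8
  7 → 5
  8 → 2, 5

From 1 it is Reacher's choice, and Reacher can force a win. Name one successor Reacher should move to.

7

A0 = {5}
A1: add {7} — 7 (Reacher) has 7→5.
A2: add {1} — 1 (Reacher) has 1→7.
A3 = A2; e.g. 0 (Blocker) can still go to 3. Fixed point.
From 1, successor 7 is in the attractor (rank 1); the other successor 0 is not.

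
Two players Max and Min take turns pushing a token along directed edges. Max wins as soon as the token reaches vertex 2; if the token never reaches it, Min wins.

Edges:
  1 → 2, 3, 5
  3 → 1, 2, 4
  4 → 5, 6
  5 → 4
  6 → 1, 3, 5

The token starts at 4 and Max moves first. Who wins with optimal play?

Track states (vertex, player-to-move).
A0 = {(2,Max), (2,Min)}
A1: add {(1,Max), (3,Max)}.
A2 = A1; e.g. (1,Min) stays out. (4,Max) never enters ⇒ Min avoids the target.

Min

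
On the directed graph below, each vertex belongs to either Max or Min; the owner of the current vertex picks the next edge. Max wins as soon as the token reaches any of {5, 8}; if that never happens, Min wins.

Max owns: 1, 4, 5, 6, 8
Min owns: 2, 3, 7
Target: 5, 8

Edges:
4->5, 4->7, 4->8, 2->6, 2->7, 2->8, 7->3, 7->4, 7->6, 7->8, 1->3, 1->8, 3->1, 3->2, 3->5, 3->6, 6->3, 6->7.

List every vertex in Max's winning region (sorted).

1, 4, 5, 8

A0 = {5, 8}
A1: add {1, 4} — 1 (Max) has 1→8; 4 (Max) has 4→5.
A2 = A1; e.g. 2 (Min) can still go to 6. Fixed point.
Max's winning region = {1, 4, 5, 8}.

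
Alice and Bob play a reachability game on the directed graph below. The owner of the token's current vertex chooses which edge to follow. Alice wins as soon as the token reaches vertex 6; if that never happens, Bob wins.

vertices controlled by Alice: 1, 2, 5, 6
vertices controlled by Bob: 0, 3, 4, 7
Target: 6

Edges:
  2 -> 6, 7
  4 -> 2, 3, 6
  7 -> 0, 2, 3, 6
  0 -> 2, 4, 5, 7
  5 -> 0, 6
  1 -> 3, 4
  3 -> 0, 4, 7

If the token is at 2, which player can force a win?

A0 = {6}
A1: add {2, 5} — 2 (Alice) has 2→6; 5 (Alice) has 5→6.
A2 = A1; e.g. 0 (Bob) can still go to 4. Fixed point.
2 ∈ A1, so Alice can force the target.

Alice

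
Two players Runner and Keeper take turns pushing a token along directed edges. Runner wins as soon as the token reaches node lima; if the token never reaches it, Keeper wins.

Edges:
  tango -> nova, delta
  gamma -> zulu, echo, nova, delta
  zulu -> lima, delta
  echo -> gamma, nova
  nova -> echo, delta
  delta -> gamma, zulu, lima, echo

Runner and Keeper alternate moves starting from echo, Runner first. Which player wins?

Track states (vertex, player-to-move).
A0 = {(lima,Runner), (lima,Keeper)}
A1: add {(zulu,Runner), (delta,Runner)}.
A2: add {(zulu,Keeper)}.
A3: add {(gamma,Runner)}.
A4 = A3; e.g. (tango,Runner) stays out. (echo,Runner) never enters ⇒ Keeper avoids the target.

Keeper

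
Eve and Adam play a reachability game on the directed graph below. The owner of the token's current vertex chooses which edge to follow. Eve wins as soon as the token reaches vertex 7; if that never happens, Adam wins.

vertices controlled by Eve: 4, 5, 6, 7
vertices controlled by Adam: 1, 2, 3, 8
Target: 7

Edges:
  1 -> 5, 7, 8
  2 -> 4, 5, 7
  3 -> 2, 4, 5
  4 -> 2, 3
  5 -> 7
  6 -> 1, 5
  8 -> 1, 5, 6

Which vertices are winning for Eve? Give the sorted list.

5, 6, 7

A0 = {7}
A1: add {5} — 5 (Eve) has 5→7.
A2: add {6} — 6 (Eve) has 6→5.
A3 = A2; e.g. 1 (Adam) can still go to 8. Fixed point.
Eve's winning region = {5, 6, 7}.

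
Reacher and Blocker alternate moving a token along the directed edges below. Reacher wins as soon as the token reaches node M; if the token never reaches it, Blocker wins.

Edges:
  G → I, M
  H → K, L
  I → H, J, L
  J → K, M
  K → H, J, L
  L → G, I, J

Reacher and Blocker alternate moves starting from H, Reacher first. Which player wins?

Blocker

Track states (vertex, player-to-move).
A0 = {(M,Reacher), (M,Blocker)}
A1: add {(G,Reacher), (J,Reacher)}.
A2 = A1; e.g. (G,Blocker) stays out. (H,Reacher) never enters ⇒ Blocker avoids the target.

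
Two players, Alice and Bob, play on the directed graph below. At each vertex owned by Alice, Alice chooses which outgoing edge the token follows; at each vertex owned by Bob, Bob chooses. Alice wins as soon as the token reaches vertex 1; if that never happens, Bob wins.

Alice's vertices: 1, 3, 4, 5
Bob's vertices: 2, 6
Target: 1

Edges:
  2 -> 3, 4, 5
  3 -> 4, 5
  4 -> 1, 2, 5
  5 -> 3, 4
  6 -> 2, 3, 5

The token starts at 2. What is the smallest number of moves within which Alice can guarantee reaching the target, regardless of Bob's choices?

3

A0 = {1}
A1: add {4} — 4 (Alice) has 4→1.
A2: add {3, 5} — 3 (Alice) has 3→4; 5 (Alice) has 5→4.
A3: add {2} — 2 (Bob): all of {3, 4, 5} already in.
2 enters the attractor at level 3, so Alice can force the target in 3 moves from there.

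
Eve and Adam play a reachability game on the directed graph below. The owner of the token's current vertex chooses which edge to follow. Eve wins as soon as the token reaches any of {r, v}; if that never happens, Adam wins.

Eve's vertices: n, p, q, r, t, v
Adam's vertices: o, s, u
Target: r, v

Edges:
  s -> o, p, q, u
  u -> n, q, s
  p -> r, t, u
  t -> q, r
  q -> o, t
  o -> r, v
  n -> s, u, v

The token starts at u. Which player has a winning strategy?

Adam

A0 = {r, v}
A1: add {n, o, p, t} — n (Eve) has n→v; o (Adam): all of {r, v} already in; p (Eve) has p→r; t (Eve) has t→r.
A2: add {q} — q (Eve) has q→o.
A3 = A2; e.g. s (Adam) can still go to u. Fixed point.
u never enters the attractor, so Adam can avoid the target forever.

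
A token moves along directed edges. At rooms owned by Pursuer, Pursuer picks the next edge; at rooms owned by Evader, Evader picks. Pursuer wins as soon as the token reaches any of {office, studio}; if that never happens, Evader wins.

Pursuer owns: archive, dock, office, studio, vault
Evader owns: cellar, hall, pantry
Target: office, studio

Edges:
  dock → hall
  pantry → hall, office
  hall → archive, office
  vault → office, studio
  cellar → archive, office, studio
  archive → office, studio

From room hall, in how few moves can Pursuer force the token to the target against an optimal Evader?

A0 = {office, studio}
A1: add {archive, vault} — vault (Pursuer) has vault→office; archive (Pursuer) has archive→office.
A2: add {cellar, hall} — hall (Evader): all of {archive, office} already in; cellar (Evader): all of {archive, office, studio} already in.
hall enters the attractor at level 2, so Pursuer can force the target in 2 moves from there.

2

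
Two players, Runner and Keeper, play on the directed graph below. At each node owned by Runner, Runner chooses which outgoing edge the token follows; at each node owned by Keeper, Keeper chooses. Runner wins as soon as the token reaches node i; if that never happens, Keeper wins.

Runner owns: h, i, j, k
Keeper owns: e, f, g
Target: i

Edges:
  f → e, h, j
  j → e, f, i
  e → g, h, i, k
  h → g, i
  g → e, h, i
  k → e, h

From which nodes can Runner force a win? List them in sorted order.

h, i, j, k

A0 = {i}
A1: add {h, j} — h (Runner) has h→i; j (Runner) has j→i.
A2: add {k} — k (Runner) has k→h.
A3 = A2; e.g. e (Keeper) can still go to g. Fixed point.
Runner's winning region = {h, i, j, k}.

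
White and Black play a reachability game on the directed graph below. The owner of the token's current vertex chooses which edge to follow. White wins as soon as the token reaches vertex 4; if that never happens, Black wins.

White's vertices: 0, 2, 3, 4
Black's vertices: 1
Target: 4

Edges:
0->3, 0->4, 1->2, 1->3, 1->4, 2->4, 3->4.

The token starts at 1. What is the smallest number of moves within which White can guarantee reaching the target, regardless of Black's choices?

2

A0 = {4}
A1: add {0, 2, 3} — 0 (White) has 0→4; 2 (White) has 2→4; 3 (White) has 3→4.
A2: add {1} — 1 (Black): all of {2, 3, 4} already in.
A2 = all vertices. Fixed point.
1 enters the attractor at level 2, so White can force the target in 2 moves from there.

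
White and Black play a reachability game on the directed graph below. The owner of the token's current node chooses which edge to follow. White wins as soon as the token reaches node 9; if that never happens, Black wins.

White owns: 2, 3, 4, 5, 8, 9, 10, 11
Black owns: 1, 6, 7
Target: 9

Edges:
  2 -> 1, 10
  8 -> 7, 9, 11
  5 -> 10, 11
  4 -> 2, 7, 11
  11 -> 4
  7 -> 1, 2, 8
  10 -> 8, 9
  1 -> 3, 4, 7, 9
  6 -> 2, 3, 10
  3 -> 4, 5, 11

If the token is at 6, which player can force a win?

White

A0 = {9}
A1: add {8, 10} — 8 (White) has 8→9; 10 (White) has 10→9.
A2: add {2, 5} — 2 (White) has 2→10; 5 (White) has 5→10.
A3: add {3, 4} — 3 (White) has 3→5; 4 (White) has 4→2.
A4: add {6, 11} — 6 (Black): all of {2, 3, 10} already in; 11 (White) has 11→4.
A5 = A4; e.g. 1 (Black) can still go to 7. Fixed point.
6 ∈ A4, so White can force the target.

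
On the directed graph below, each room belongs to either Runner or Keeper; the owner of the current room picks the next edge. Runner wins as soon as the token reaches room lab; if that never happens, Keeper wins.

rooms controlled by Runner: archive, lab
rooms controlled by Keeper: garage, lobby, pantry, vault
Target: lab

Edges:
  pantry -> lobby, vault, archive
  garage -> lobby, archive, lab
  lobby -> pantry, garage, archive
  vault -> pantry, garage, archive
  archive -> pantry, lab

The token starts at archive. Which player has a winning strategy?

A0 = {lab}
A1: add {archive} — archive (Runner) has archive→lab.
A2 = A1; e.g. pantry (Keeper) can still go to lobby. Fixed point.
archive ∈ A1, so Runner can force the target.

Runner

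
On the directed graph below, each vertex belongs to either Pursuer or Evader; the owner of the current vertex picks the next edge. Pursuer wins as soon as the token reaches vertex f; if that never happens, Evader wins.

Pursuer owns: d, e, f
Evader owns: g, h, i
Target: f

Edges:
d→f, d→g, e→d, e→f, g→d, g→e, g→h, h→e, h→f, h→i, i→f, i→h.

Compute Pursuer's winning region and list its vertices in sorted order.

A0 = {f}
A1: add {d, e} — d (Pursuer) has d→f; e (Pursuer) has e→f.
A2 = A1; e.g. g (Evader) can still go to h. Fixed point.
Pursuer's winning region = {d, e, f}.

d, e, f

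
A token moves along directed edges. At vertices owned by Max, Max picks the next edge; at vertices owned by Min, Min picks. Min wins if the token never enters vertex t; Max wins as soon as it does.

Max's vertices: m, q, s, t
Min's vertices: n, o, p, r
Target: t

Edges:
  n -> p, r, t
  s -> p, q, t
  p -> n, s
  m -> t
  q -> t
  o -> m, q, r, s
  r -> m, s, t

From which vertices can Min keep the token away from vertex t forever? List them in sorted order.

A0 = {t}
A1: add {m, q, s} — m (Max) has m→t; q (Max) has q→t; s (Max) has s→t.
A2: add {r} — r (Min): all of {m, s, t} already in.
A3: add {o} — o (Min): all of {m, q, r, s} already in.
A4 = A3; e.g. n (Min) can still go to p. Fixed point.
Max's attractor = {m, o, q, r, s, t}; Min avoids the target exactly from the complement.

n, p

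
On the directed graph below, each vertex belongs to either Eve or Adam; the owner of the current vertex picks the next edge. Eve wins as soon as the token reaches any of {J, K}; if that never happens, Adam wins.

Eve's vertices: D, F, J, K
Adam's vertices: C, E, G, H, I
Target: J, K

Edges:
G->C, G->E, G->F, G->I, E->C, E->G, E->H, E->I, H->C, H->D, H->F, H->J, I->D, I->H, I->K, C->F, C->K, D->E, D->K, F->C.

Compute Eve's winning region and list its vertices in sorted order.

D, J, K

A0 = {J, K}
A1: add {D} — D (Eve) has D→K.
A2 = A1; e.g. C (Adam) can still go to F. Fixed point.
Eve's winning region = {D, J, K}.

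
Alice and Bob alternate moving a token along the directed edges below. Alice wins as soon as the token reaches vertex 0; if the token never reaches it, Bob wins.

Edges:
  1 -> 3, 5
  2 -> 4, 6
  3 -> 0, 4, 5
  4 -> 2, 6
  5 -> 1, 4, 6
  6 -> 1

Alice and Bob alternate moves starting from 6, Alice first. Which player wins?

Bob

Track states (vertex, player-to-move).
A0 = {(0,Alice), (0,Bob)}
A1: add {(3,Alice)}.
A2 = A1; e.g. (1,Alice) stays out. (6,Alice) never enters ⇒ Bob avoids the target.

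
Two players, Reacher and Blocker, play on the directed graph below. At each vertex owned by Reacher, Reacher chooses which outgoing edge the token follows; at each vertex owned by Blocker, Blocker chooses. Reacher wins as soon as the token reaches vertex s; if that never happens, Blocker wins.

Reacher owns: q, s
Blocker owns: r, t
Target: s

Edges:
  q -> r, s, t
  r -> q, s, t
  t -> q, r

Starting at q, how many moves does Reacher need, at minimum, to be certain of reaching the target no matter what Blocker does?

A0 = {s}
A1: add {q} — q (Reacher) has q→s.
A2 = A1; e.g. r (Blocker) can still go to t. Fixed point.
q enters the attractor at level 1, so Reacher can force the target in 1 move from there.

1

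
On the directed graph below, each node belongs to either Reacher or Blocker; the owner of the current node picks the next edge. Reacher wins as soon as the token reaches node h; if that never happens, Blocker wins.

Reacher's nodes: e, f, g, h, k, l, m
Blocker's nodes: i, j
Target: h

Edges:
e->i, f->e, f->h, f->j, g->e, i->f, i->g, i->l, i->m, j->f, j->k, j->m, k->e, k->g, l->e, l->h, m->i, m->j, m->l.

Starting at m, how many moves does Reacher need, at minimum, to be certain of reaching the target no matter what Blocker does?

A0 = {h}
A1: add {f, l} — f (Reacher) has f→h; l (Reacher) has l→h.
A2: add {m} — m (Reacher) has m→l.
A3 = A2; e.g. e (Reacher) has no edge into A2. Fixed point.
m enters the attractor at level 2, so Reacher can force the target in 2 moves from there.

2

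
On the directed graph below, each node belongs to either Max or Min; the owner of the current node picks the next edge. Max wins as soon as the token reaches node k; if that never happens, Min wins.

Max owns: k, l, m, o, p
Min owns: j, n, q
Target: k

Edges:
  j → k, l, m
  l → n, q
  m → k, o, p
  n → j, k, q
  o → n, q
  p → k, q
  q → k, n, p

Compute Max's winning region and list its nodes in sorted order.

A0 = {k}
A1: add {m, p} — m (Max) has m→k; p (Max) has p→k.
A2 = A1; e.g. j (Min) can still go to l. Fixed point.
Max's winning region = {k, m, p}.

k, m, p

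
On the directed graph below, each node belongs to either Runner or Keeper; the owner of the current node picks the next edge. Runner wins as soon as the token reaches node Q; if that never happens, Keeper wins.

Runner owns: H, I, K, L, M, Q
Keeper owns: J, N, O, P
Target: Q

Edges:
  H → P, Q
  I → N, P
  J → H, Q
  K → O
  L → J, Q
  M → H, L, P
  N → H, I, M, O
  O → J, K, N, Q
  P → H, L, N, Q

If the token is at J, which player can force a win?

Runner

A0 = {Q}
A1: add {H, L} — H (Runner) has H→Q; L (Runner) has L→Q.
A2: add {J, M} — J (Keeper): all of {H, Q} already in; M (Runner) has M→H.
A3 = A2; e.g. I (Runner) has no edge into A2. Fixed point.
J ∈ A2, so Runner can force the target.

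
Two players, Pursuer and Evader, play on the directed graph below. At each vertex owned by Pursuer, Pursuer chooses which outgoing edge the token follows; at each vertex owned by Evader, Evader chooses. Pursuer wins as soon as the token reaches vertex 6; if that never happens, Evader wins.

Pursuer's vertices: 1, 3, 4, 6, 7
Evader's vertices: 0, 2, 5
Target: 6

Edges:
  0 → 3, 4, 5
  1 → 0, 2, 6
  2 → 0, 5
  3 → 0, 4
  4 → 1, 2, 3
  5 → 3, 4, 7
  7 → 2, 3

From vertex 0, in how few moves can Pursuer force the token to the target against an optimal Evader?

6

A0 = {6}
A1: add {1} — 1 (Pursuer) has 1→6.
A2: add {4} — 4 (Pursuer) has 4→1.
A3: add {3} — 3 (Pursuer) has 3→4.
A4: add {7} — 7 (Pursuer) has 7→3.
A5: add {5} — 5 (Evader): all of {3, 4, 7} already in.
A6: add {0} — 0 (Evader): all of {3, 4, 5} already in.
0 enters the attractor at level 6, so Pursuer can force the target in 6 moves from there.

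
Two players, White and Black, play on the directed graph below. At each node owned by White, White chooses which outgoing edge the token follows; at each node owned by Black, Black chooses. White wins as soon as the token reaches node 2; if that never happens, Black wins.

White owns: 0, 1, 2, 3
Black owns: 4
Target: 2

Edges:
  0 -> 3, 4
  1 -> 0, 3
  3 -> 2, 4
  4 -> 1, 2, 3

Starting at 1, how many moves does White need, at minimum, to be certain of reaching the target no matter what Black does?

2

A0 = {2}
A1: add {3} — 3 (White) has 3→2.
A2: add {0, 1} — 0 (White) has 0→3; 1 (White) has 1→3.
1 enters the attractor at level 2, so White can force the target in 2 moves from there.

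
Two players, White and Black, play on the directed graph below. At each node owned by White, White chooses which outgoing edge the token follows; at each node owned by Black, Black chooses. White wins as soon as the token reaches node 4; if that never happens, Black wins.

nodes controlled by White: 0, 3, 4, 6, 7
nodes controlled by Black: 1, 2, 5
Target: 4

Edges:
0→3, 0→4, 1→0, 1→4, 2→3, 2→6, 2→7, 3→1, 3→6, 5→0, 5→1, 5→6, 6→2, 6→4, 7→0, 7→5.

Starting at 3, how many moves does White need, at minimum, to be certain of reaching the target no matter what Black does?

2

A0 = {4}
A1: add {0, 6} — 0 (White) has 0→4; 6 (White) has 6→4.
A2: add {1, 3, 7} — 1 (Black): all of {0, 4} already in; 3 (White) has 3→6; 7 (White) has 7→0.
3 enters the attractor at level 2, so White can force the target in 2 moves from there.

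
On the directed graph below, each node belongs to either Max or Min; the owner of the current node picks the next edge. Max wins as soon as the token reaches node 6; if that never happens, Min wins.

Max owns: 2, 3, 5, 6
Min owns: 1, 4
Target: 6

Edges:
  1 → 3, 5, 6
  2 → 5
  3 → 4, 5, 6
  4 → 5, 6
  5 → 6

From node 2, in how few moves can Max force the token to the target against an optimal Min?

A0 = {6}
A1: add {3, 5} — 3 (Max) has 3→6; 5 (Max) has 5→6.
A2: add {1, 2, 4} — 1 (Min): all of {3, 5, 6} already in; 2 (Max) has 2→5; 4 (Min): all of {5, 6} already in.
A2 = all vertices. Fixed point.
2 enters the attractor at level 2, so Max can force the target in 2 moves from there.

2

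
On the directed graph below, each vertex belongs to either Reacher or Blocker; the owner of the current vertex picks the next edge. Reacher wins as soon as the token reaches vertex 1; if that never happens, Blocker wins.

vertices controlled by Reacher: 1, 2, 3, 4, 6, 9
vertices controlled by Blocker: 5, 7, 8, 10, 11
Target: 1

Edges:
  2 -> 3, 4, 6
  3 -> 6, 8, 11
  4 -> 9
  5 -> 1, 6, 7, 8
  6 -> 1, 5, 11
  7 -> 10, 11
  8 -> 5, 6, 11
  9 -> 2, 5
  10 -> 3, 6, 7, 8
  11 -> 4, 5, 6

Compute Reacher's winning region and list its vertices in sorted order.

A0 = {1}
A1: add {6} — 6 (Reacher) has 6→1.
A2: add {2, 3} — 2 (Reacher) has 2→6; 3 (Reacher) has 3→6.
A3: add {9} — 9 (Reacher) has 9→2.
A4: add {4} — 4 (Reacher) has 4→9.
A5 = A4; e.g. 5 (Blocker) can still go to 7. Fixed point.
Reacher's winning region = {1, 2, 3, 4, 6, 9}.

1, 2, 3, 4, 6, 9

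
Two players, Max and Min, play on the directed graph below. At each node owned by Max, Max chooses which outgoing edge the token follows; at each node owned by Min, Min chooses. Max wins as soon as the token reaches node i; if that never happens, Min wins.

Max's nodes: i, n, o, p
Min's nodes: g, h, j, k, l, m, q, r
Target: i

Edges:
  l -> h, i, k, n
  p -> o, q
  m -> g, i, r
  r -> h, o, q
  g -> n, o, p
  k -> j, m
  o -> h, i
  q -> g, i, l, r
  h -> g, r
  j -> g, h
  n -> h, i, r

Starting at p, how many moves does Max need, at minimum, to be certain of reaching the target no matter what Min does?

2

A0 = {i}
A1: add {n, o} — n (Max) has n→i; o (Max) has o→i.
A2: add {p} — p (Max) has p→o.
p enters the attractor at level 2, so Max can force the target in 2 moves from there.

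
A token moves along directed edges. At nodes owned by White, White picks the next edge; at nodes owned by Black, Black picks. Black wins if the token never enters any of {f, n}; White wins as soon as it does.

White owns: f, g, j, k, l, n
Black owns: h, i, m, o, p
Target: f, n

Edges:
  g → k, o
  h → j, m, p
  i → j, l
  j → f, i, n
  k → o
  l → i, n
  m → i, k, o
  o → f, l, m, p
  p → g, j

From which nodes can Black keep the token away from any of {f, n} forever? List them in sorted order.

A0 = {f, n}
A1: add {j, l} — j (White) has j→f; l (White) has l→n.
A2: add {i} — i (Black): all of {j, l} already in.
A3 = A2; e.g. g (White) has no edge into A2. Fixed point.
White's attractor = {f, i, j, l, n}; Black avoids the target exactly from the complement.

g, h, k, m, o, p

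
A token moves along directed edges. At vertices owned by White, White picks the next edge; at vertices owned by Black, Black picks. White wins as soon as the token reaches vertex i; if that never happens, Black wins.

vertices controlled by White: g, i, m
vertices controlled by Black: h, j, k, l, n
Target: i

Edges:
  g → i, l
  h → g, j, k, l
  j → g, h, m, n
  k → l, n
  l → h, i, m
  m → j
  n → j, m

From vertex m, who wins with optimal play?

A0 = {i}
A1: add {g} — g (White) has g→i.
A2 = A1; e.g. h (Black) can still go to j. Fixed point.
m never enters the attractor, so Black can avoid the target forever.

Black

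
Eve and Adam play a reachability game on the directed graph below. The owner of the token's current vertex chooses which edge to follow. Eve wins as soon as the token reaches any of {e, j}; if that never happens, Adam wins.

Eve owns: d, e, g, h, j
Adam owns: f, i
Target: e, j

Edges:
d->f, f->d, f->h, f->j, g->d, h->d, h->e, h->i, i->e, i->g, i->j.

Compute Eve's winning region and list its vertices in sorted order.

A0 = {e, j}
A1: add {h} — h (Eve) has h→e.
A2 = A1; e.g. d (Eve) has no edge into A1. Fixed point.
Eve's winning region = {e, h, j}.

e, h, j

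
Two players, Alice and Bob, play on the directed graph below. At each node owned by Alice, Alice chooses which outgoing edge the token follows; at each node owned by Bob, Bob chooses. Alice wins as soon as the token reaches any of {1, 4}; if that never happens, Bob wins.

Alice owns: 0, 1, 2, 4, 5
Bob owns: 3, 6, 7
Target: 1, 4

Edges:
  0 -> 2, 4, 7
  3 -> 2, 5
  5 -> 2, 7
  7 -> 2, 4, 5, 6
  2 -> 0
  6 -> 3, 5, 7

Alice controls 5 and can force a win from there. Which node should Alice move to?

2

A0 = {1, 4}
A1: add {0} — 0 (Alice) has 0→4.
A2: add {2} — 2 (Alice) has 2→0.
A3: add {5} — 5 (Alice) has 5→2.
A4: add {3} — 3 (Bob): all of {2, 5} already in.
A5 = A4; e.g. 6 (Bob) can still go to 7. Fixed point.
From 5, successor 2 is in the attractor (rank 2); the other successor 7 is not.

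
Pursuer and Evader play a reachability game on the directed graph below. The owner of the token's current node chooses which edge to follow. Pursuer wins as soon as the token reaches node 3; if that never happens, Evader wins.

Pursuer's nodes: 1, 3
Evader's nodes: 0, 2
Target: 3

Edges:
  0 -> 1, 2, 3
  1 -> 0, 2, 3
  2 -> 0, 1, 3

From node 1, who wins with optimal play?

Pursuer

A0 = {3}
A1: add {1} — 1 (Pursuer) has 1→3.
A2 = A1; e.g. 0 (Evader) can still go to 2. Fixed point.
1 ∈ A1, so Pursuer can force the target.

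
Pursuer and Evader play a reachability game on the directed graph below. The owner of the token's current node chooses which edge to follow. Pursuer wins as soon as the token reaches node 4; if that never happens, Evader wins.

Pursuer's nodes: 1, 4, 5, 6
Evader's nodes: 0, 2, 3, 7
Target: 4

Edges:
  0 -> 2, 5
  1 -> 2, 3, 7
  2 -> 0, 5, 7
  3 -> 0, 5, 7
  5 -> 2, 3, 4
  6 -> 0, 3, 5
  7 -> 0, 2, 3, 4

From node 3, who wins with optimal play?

Evader

A0 = {4}
A1: add {5} — 5 (Pursuer) has 5→4.
A2: add {6} — 6 (Pursuer) has 6→5.
A3 = A2; e.g. 0 (Evader) can still go to 2. Fixed point.
3 never enters the attractor, so Evader can avoid the target forever.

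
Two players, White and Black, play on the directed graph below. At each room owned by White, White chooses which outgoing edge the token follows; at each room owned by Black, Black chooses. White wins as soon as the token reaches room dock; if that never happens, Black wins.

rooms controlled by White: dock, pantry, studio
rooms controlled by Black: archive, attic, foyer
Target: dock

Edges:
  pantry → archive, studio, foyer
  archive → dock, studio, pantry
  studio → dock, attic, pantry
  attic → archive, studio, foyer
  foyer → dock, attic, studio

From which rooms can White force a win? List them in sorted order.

archive, dock, pantry, studio

A0 = {dock}
A1: add {studio} — studio (White) has studio→dock.
A2: add {pantry} — pantry (White) has pantry→studio.
A3: add {archive} — archive (Black): all of {dock, studio, pantry} already in.
A4 = A3; e.g. attic (Black) can still go to foyer. Fixed point.
White's winning region = {archive, dock, pantry, studio}.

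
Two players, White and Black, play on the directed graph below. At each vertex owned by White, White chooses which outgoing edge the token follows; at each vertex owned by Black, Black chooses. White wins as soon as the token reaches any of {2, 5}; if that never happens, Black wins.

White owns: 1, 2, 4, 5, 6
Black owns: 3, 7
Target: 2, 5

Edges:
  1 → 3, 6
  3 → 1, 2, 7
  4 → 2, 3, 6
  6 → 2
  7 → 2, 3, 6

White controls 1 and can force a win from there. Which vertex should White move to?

A0 = {2, 5}
A1: add {4, 6} — 4 (White) has 4→2; 6 (White) has 6→2.
A2: add {1} — 1 (White) has 1→6.
A3 = A2; e.g. 3 (Black) can still go to 7. Fixed point.
From 1, successor 6 is in the attractor (rank 1); the other successor 3 is not.

6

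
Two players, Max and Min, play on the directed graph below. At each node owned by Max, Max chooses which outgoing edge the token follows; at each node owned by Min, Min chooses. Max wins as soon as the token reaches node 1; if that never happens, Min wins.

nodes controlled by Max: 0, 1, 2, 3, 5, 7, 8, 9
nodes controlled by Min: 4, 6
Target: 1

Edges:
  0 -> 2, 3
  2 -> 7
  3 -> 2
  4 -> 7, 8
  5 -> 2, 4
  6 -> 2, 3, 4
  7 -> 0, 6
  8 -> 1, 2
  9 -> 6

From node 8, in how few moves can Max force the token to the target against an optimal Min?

A0 = {1}
A1: add {8} — 8 (Max) has 8→1.
A2 = A1; e.g. 0 (Max) has no edge into A1. Fixed point.
8 enters the attractor at level 1, so Max can force the target in 1 move from there.

1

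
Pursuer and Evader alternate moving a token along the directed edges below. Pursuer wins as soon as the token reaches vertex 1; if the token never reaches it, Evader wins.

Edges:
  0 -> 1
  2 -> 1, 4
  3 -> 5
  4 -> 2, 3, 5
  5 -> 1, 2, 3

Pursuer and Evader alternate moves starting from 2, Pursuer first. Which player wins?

Track states (vertex, player-to-move).
A0 = {(1,Pursuer), (1,Evader)}
A1: add {(0,Pursuer), (0,Evader), (2,Pursuer), (5,Pursuer)}.
(2,Pursuer) ∈ A1 ⇒ Pursuer forces the target.

Pursuer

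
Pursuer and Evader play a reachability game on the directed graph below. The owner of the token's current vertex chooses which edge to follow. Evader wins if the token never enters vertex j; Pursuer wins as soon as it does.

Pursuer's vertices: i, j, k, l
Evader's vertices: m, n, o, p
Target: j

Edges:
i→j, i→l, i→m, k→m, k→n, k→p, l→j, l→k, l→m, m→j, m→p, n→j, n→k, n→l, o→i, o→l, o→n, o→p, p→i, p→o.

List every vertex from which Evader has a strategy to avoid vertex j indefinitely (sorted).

k, m, n, o, p

A0 = {j}
A1: add {i, l} — i (Pursuer) has i→j; l (Pursuer) has l→j.
A2 = A1; e.g. k (Pursuer) has no edge into A1. Fixed point.
Pursuer's attractor = {i, j, l}; Evader avoids the target exactly from the complement.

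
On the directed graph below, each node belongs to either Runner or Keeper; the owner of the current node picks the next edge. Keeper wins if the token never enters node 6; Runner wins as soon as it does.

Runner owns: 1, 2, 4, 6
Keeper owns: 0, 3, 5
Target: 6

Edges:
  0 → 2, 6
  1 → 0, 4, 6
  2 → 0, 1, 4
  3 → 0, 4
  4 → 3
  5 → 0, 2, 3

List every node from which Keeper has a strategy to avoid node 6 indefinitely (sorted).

A0 = {6}
A1: add {1} — 1 (Runner) has 1→6.
A2: add {2} — 2 (Runner) has 2→1.
A3: add {0} — 0 (Keeper): all of {2, 6} already in.
A4 = A3; e.g. 3 (Keeper) can still go to 4. Fixed point.
Runner's attractor = {0, 1, 2, 6}; Keeper avoids the target exactly from the complement.

3, 4, 5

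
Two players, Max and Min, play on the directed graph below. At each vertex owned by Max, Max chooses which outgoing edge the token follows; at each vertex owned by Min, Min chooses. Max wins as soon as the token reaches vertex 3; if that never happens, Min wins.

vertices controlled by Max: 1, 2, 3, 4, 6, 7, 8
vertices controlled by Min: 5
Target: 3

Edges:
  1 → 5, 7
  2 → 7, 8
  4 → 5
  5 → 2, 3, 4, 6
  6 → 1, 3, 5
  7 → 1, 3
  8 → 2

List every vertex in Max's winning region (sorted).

1, 2, 3, 6, 7, 8

A0 = {3}
A1: add {6, 7} — 6 (Max) has 6→3; 7 (Max) has 7→3.
A2: add {1, 2} — 1 (Max) has 1→7; 2 (Max) has 2→7.
A3: add {8} — 8 (Max) has 8→2.
A4 = A3; e.g. 4 (Max) has no edge into A3. Fixed point.
Max's winning region = {1, 2, 3, 6, 7, 8}.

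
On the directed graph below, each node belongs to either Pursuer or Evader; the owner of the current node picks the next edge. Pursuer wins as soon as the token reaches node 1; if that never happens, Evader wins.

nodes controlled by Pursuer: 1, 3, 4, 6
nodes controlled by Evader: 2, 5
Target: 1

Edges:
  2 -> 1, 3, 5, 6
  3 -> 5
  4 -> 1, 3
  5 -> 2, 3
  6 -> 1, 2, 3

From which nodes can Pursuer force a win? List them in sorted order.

1, 4, 6

A0 = {1}
A1: add {4, 6} — 4 (Pursuer) has 4→1; 6 (Pursuer) has 6→1.
A2 = A1; e.g. 2 (Evader) can still go to 3. Fixed point.
Pursuer's winning region = {1, 4, 6}.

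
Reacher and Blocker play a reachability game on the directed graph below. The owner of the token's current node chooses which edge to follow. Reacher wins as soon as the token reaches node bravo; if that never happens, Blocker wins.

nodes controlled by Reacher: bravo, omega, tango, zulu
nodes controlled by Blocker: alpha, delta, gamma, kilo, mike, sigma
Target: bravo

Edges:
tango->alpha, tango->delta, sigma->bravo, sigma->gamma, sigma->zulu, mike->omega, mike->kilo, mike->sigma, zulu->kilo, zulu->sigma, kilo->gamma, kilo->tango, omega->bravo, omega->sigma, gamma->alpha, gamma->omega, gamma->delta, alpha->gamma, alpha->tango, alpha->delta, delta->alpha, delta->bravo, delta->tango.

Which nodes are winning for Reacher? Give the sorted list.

A0 = {bravo}
A1: add {omega} — omega (Reacher) has omega→bravo.
A2 = A1; e.g. alpha (Blocker) can still go to gamma. Fixed point.
Reacher's winning region = {bravo, omega}.

bravo, omega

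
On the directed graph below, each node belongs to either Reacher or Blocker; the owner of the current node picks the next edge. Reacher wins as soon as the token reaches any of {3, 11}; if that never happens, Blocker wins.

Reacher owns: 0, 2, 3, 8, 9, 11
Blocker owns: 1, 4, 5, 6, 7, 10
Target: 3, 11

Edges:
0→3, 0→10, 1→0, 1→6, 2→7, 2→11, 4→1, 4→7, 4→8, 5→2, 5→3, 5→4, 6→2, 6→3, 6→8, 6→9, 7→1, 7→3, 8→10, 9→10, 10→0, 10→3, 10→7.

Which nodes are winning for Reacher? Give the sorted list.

A0 = {3, 11}
A1: add {0, 2} — 0 (Reacher) has 0→3; 2 (Reacher) has 2→11.
A2 = A1; e.g. 1 (Blocker) can still go to 6. Fixed point.
Reacher's winning region = {0, 2, 3, 11}.

0, 2, 3, 11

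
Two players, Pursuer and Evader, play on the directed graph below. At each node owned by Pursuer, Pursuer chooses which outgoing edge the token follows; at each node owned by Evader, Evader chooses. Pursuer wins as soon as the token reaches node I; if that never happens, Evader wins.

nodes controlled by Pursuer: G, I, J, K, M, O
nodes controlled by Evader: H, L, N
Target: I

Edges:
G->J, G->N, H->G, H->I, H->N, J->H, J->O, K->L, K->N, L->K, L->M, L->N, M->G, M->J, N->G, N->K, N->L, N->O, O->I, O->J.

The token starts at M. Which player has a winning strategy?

Pursuer

A0 = {I}
A1: add {O} — O (Pursuer) has O→I.
A2: add {J} — J (Pursuer) has J→O.
A3: add {G, M} — G (Pursuer) has G→J; M (Pursuer) has M→J.
A4 = A3; e.g. H (Evader) can still go to N. Fixed point.
M ∈ A3, so Pursuer can force the target.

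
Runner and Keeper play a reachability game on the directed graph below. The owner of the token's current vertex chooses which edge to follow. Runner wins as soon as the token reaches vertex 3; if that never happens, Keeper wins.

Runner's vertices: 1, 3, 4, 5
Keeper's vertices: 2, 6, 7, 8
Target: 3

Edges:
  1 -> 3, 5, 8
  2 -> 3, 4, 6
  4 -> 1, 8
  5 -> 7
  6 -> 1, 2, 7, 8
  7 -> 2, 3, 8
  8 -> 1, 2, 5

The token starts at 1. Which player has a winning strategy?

Runner

A0 = {3}
A1: add {1} — 1 (Runner) has 1→3.
1 ∈ A1, so Runner can force the target.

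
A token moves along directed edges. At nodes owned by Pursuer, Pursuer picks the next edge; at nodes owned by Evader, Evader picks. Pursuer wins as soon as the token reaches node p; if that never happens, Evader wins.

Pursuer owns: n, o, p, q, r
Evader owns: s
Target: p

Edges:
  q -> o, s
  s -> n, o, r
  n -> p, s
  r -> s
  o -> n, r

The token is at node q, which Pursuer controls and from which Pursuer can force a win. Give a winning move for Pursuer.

o

A0 = {p}
A1: add {n} — n (Pursuer) has n→p.
A2: add {o} — o (Pursuer) has o→n.
A3: add {q} — q (Pursuer) has q→o.
A4 = A3; e.g. r (Pursuer) has no edge into A3. Fixed point.
From q, successor o is in the attractor (rank 2); the other successor s is not.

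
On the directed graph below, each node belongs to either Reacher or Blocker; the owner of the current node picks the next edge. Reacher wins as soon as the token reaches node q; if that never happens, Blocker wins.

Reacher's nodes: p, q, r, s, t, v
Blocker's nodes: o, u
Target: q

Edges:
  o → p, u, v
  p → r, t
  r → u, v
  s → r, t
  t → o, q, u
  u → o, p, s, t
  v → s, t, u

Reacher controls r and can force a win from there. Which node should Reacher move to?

v

A0 = {q}
A1: add {t} — t (Reacher) has t→q.
A2: add {p, s, v} — p (Reacher) has p→t; s (Reacher) has s→t; v (Reacher) has v→t.
A3: add {r} — r (Reacher) has r→v.
A4 = A3; e.g. o (Blocker) can still go to u. Fixed point.
From r, successor v is in the attractor (rank 2); the other successor u is not.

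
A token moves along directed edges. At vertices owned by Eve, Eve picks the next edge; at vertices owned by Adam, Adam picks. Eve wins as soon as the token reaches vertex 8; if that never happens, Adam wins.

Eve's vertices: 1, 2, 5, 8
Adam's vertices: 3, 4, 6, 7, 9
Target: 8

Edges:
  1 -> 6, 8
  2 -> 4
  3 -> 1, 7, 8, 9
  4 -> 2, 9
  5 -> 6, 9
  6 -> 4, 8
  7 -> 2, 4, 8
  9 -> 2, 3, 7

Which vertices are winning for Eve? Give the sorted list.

1, 8

A0 = {8}
A1: add {1} — 1 (Eve) has 1→8.
A2 = A1; e.g. 2 (Eve) has no edge into A1. Fixed point.
Eve's winning region = {1, 8}.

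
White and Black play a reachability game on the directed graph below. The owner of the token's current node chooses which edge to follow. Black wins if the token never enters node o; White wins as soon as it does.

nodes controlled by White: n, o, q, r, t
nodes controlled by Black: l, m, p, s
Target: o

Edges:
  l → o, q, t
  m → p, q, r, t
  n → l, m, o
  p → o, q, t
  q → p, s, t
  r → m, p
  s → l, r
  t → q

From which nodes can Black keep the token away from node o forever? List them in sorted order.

l, m, p, q, r, s, t

A0 = {o}
A1: add {n} — n (White) has n→o.
A2 = A1; e.g. l (Black) can still go to q. Fixed point.
White's attractor = {n, o}; Black avoids the target exactly from the complement.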